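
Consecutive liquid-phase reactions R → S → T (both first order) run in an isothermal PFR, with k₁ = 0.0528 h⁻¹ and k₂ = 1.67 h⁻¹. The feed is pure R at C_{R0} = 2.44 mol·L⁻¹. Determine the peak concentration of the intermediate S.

0.0689 mol·L⁻¹

At the optimum, C_{S,max}/C_{R0} = (k₁/k₂)^[k₂/(k₂−k₁)].
= (0.0528/1.67)^(1.67/(1.67−0.0528)) = (0.03162)^(1.033) = 0.02824.
C_{S,max} = 0.02824×2.44 = 0.0689 mol·L⁻¹.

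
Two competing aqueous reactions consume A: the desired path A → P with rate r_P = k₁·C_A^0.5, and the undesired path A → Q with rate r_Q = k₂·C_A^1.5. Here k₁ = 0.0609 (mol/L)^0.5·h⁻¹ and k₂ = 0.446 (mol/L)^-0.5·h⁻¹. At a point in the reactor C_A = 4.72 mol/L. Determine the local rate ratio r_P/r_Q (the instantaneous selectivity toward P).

S_{P/Q} = r_P/r_Q = (k₁·C_A^0.5)/(k₂·C_A^1.5) = (k₁/k₂)·C_A⁻¹.
= (0.0609×4.720^0.5) / (0.446×4.720^1.5) = 0.1323/4.573 = 0.0289.
The undesired path is higher order in A, so low C_A (CSTR or dilute feed) favours P.

0.0289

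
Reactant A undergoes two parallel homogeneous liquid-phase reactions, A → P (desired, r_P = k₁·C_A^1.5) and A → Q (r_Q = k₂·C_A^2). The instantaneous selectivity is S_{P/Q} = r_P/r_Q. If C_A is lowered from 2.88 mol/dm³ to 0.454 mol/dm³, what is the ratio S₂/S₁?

S_{P/Q} = (k₁/k₂)·C_A^-0.5, so S₂/S₁ = (C_{A,2}/C_{A,1})^-0.5.
= (0.454/2.88)^(-0.5) = (0.1576)^(-0.5) = 2.52.

2.52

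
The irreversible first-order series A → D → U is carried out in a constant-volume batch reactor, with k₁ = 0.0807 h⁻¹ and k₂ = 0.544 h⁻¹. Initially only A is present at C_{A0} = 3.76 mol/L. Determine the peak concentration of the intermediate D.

0.400 mol/L

Evaluating C_D at t_opt = ln(k₂/k₁)/(k₂−k₁) gives C_{D,max}/C_{A0} = (k₁/k₂)^[k₂/(k₂−k₁)].
= (0.0807/0.544)^(0.544/(0.544−0.0807)) = (0.1483)^(1.174) = 0.1064.
C_{D,max} = 0.1064×3.76 = 0.400 mol/L.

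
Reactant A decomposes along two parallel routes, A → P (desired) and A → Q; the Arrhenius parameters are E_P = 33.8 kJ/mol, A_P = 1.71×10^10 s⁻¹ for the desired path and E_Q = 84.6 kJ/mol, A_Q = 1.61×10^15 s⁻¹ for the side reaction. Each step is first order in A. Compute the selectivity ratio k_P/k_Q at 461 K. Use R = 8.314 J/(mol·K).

Since both paths have the same order in A, the concentration cancels and S_{P/Q} = k_P/k_Q = (A_P/A_Q)·exp[(E_Q−E_P)/(RT)].
(E_Q−E_P)/(RT) = (84.6−33.8)×10³/(8.314×461) = 50800/3833 = 13.25.
k_P/k_Q = (1.71×10^10/1.61×10^15)·exp(13.25) = 1.062×10^-5 × 5.704×10^5 = 6.06.

6.06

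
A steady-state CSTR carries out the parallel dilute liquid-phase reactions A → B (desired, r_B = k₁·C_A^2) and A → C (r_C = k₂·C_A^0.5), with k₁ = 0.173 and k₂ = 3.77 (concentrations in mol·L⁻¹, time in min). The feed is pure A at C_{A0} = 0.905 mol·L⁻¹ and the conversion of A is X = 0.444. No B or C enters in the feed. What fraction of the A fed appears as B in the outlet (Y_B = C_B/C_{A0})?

Exit C_A = C_{A0}(1−X) = 0.905×0.556 = 0.5032 mol·L⁻¹.
Rates in a CSTR are evaluated at the outlet concentration: r_B = 0.173×0.5032^2 = 0.04380, r_C = 3.77×0.5032^0.5 = 2.674.
Fraction of consumed A going to B: r_B/(r_B+r_C) = 0.01612.
C_B = 0.01612·C_{A0}·X = 0.01612×0.905×0.444 = 0.00648 mol·L⁻¹; Y_B = C_B/C_{A0} = 0.00716.

0.00716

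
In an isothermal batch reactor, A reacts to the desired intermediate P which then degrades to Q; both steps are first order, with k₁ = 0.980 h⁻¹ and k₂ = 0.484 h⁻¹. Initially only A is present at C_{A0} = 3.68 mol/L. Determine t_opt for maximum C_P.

1.42 h

The intermediate peaks when r₁ = r₂, i.e. k₁e^(−k₁t) = k₂e^(−k₂t), giving t_opt = ln(k₂/k₁)/(k₂−k₁).
= ln(0.484/0.980)/(0.484−0.980) = ln(0.4939)/-0.4960 = -0.7055/-0.4960 = 1.42 h.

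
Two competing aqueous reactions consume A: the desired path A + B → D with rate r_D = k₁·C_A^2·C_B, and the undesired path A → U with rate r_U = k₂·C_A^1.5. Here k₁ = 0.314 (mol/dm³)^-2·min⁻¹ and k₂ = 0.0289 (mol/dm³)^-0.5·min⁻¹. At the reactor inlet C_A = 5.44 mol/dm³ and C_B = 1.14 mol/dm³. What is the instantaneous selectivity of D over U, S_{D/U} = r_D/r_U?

S_{D/U} = r_D/r_U = (k₁·C_A^2·C_B)/(k₂·C_A^1.5) = (k₁/k₂)·C_A^0.5·C_B.
= (0.314×5.440^2×1.140) / (0.0289×5.440^1.5) = 10.59/0.3667 = 28.9.
Since the desired path is higher order in A, keeping C_A high (PFR or concentrated feed) favours D.

28.9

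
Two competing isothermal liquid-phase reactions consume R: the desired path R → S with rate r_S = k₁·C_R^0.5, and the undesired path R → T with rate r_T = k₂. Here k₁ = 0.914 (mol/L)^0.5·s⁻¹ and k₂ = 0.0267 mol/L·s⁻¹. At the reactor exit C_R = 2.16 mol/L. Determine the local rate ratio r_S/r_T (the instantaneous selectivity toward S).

S_{S/T} = r_S/r_T = (k₁·C_R^0.5)/(k₂) = (k₁/k₂)·C_R^0.5.
= (0.914×2.160^0.5) / (0.0267) = 1.343/0.02670 = 50.3.

50.3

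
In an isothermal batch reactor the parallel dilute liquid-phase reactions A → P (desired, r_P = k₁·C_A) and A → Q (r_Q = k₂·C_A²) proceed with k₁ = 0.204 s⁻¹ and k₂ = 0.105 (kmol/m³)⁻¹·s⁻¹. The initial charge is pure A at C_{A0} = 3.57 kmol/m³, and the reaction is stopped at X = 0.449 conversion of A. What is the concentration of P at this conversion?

C_A = C_{A0}(1−X) = 1.967 kmol/m³.
Along a PFR/batch, dC_P/dC_A = −r_P/(r_P+r_Q) = −k₁/(k₁+k₂·C_A).
Integrating from C_{A0} to C_A: C_P = (0.204/0.105)·ln[(0.204+0.105·3.57)/(0.204+0.105·1.97)] = 1.943·ln(0.5788/0.4105) = 0.6675 kmol/m³.

0.667 kmol/m³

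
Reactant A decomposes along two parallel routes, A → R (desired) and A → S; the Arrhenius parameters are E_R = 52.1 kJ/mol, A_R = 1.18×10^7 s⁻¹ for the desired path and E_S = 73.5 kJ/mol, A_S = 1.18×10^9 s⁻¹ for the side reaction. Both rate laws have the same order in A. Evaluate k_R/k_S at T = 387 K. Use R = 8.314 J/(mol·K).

7.74

With equal orders, S_{R/S} = k_R/k_S = (A_R/A_S)·exp[(E_S−E_R)/(RT)].
(E_S−E_R)/(RT) = (73.5−52.1)×10³/(8.314×387) = 21400/3218 = 6.651.
k_R/k_S = (1.18×10^7/1.18×10^9)·exp(6.651) = 0.01000 × 773.6 = 7.74.
Since E_R < E_S, lowering the temperature improves selectivity toward R.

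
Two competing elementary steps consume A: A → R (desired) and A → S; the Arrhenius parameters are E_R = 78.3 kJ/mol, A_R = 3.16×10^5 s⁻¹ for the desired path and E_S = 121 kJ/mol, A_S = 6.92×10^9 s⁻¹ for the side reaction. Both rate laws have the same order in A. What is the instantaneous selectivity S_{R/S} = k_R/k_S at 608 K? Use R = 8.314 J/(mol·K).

k_R/k_S = (A_R/A_S)·exp[−(E_R−E_S)/(RT)] = (A_R/A_S)·exp[(E_S−E_R)/(RT)].
(E_S−E_R)/(RT) = (121−78.3)×10³/(8.314×608) = 42700/5055 = 8.447.
k_R/k_S = (3.16×10^5/6.92×10^9)·exp(8.447) = 4.566×10^-5 × 4662 = 0.213.
Since E_R < E_S, lowering the temperature improves selectivity toward R.

0.213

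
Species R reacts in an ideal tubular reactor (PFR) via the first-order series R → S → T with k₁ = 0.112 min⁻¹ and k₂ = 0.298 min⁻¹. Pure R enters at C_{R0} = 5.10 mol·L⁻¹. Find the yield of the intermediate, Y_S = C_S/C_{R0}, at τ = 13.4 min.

0.123

Solving the coupled first-order balances gives C_S(τ) = [k₁/(k₂−k₁)]·C_{R0}·(e^(−k₁τ) − e^(−k₂τ)).
e^(−k₁τ) = e^(−0.112×13.4) = e^(−1.501) = 0.2230; e^(−k₂τ) = e^(−3.993) = 0.01844.
C_S = 0.112×5.10/(0.298−0.112) × (0.2230−0.01844) = 3.071×0.2045 = 0.6280 mol·L⁻¹.
Y_S = C_S/C_{R0} = 0.6280/5.10 = 0.123.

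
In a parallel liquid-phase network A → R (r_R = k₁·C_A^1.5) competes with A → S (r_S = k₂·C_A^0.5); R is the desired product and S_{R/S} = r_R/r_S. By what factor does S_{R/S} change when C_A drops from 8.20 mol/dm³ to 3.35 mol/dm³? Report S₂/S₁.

S_{R/S} = (k₁/k₂)·C_A, so S₂/S₁ = (C_{A,2}/C_{A,1}).
= 3.35/8.20 = 0.409.

0.409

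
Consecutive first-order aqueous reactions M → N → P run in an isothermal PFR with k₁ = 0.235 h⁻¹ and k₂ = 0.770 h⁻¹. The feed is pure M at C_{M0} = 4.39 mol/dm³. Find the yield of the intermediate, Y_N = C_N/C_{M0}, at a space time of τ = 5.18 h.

0.122

The intermediate concentration in a first-order A→B→C sequence is C_N = k₁C_{M0}(e^(−k₁τ) − e^(−k₂τ))/(k₂−k₁).
e^(−k₁τ) = e^(−0.235×5.18) = e^(−1.217) = 0.2960; e^(−k₂τ) = e^(−3.989) = 0.01853.
C_N = 0.235×4.39/(0.770−0.235) × (0.2960−0.01853) = 1.928×0.2775 = 0.5351 mol/dm³.
Y_N = C_N/C_{M0} = 0.5351/4.39 = 0.122.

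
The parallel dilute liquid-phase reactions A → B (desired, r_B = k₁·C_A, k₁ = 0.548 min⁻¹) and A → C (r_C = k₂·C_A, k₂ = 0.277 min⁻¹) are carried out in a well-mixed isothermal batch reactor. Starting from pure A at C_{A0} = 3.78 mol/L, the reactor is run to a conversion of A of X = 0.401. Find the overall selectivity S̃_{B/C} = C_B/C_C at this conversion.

C_A = C_{A0}(1−X) = 2.264 mol/L.
Both paths are first order in A, so the instantaneous fraction to B is constant: dC_B/d(−C_A) = k₁/(k₁+k₂) = 0.6642.
C_B = 0.6642·(C_{A0}−C_A) = 0.6642×1.516 = 1.01 mol/L.
C_C = (C_{A0}−C_A)−C_B = 0.5089 mol/L; S̃_{B/C} = 1.007/0.5089 = 1.98.

1.98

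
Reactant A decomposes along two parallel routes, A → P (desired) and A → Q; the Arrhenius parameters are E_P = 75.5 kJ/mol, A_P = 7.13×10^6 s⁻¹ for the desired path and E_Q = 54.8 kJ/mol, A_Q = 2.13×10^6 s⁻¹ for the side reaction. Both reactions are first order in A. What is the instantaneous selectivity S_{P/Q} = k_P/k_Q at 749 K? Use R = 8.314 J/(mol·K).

Since both paths have the same order in A, the concentration cancels and S_{P/Q} = k_P/k_Q = (A_P/A_Q)·exp[(E_Q−E_P)/(RT)].
(E_Q−E_P)/(RT) = (54.8−75.5)×10³/(8.314×749) = -20700/6227 = -3.324.
k_P/k_Q = (7.13×10^6/2.13×10^6)·exp(-3.324) = 3.347 × 0.03600 = 0.121.

0.121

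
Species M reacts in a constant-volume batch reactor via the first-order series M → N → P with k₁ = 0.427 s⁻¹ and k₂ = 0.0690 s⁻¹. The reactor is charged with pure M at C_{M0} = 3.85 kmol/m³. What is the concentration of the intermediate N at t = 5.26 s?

2.71 kmol/m³

The intermediate concentration in a first-order A→B→C sequence is C_N = k₁C_{M0}(e^(−k₁t) − e^(−k₂t))/(k₂−k₁).
e^(−k₁t) = e^(−0.427×5.26) = e^(−2.246) = 0.1058; e^(−k₂t) = e^(−0.3629) = 0.6956.
C_N = 0.427×3.85/(0.0690−0.427) × (0.1058−0.6956) = (-4.592)×(-0.5898) = 2.708 kmol/m³.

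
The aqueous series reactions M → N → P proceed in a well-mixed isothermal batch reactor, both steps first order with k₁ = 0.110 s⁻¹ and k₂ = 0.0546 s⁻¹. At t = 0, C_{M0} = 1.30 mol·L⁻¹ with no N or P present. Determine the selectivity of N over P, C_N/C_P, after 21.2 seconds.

Solving the coupled first-order balances gives C_N(t) = [k₁/(k₂−k₁)]·C_{M0}·(e^(−k₁t) − e^(−k₂t)).
e^(−k₁t) = e^(−0.110×21.2) = e^(−2.332) = 0.09710; e^(−k₂t) = e^(−1.158) = 0.3143.
C_N = 0.110×1.30/(0.0546−0.110) × (0.09710−0.3143) = (-2.581)×(-0.2172) = 0.5605 mol·L⁻¹.
C_M = C_{M0}e^(−k₁t) = 0.1262 mol·L⁻¹, so C_P = C_{M0}−C_M−C_N = 0.6132 mol·L⁻¹; C_N/C_P = 0.914.

0.914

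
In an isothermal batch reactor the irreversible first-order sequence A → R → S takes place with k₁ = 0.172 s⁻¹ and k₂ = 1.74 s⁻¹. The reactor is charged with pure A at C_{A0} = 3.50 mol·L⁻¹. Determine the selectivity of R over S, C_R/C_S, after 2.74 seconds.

Solving the coupled first-order balances gives C_R(t) = [k₁/(k₂−k₁)]·C_{A0}·(e^(−k₁t) − e^(−k₂t)).
e^(−k₁t) = e^(−0.172×2.74) = e^(−0.4713) = 0.6242; e^(−k₂t) = e^(−4.768) = 0.008501.
C_R = 0.172×3.50/(1.74−0.172) × (0.6242−0.008501) = 0.3839×0.6157 = 0.2364 mol·L⁻¹.
C_A = C_{A0}e^(−k₁t) = 2.185 mol·L⁻¹, so C_S = C_{A0}−C_A−C_R = 1.079 mol·L⁻¹; C_R/C_S = 0.219.

0.219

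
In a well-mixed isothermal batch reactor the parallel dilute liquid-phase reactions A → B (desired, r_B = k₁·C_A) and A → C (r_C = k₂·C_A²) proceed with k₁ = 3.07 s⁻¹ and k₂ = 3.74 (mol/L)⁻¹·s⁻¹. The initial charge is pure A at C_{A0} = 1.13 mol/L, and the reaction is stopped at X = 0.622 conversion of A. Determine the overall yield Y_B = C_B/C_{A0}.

C_A = C_{A0}(1−X) = 0.4271 mol/L.
Along a PFR/batch, dC_B/dC_A = −r_B/(r_B+r_C) = −k₁/(k₁+k₂·C_A).
Integrating from C_{A0} to C_A: C_B = (3.07/3.74)·ln[(3.07+3.74·1.13)/(3.07+3.74·0.427)] = 0.8209·ln(7.296/4.668) = 0.3667 mol/L.
Y_B = C_B/C_{A0} = 0.3667/1.13 = 0.325.

0.325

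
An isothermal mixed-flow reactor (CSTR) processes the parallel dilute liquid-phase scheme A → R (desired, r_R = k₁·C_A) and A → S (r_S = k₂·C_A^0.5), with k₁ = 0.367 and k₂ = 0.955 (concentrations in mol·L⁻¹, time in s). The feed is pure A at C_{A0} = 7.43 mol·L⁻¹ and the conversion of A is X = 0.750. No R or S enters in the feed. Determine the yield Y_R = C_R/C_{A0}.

Exit C_A = C_{A0}(1−X) = 7.43×0.250 = 1.857 mol·L⁻¹.
In a CSTR the entire volume is at exit conditions, so r_R = 0.367×1.857 = 0.6817 and r_S = 0.955×1.857^0.5 = 1.302.
Fraction of consumed A going to R: r_R/(r_R+r_S) = 0.3437.
C_R = 0.3437·C_{A0}·X = 0.3437×7.43×0.750 = 1.92 mol·L⁻¹; Y_R = C_R/C_{A0} = 0.258.

0.258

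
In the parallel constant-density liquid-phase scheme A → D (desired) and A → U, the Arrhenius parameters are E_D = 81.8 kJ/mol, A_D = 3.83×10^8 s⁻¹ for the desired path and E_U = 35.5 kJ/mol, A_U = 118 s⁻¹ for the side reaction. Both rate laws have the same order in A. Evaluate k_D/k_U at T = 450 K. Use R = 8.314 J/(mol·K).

Since both paths have the same order in A, the concentration cancels and S_{D/U} = k_D/k_U = (A_D/A_U)·exp[(E_U−E_D)/(RT)].
(E_U−E_D)/(RT) = (35.5−81.8)×10³/(8.314×450) = -46300/3741 = -12.38.
k_D/k_U = (3.83×10^8/118)·exp(-12.38) = 3.246×10^6 × 4.221×10^-6 = 13.7.
Since E_D > E_U, raising the temperature improves selectivity toward D.

13.7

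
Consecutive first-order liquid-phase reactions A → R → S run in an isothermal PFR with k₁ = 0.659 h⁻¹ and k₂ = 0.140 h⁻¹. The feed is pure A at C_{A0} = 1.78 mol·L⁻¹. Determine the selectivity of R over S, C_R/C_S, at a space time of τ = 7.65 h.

0.753

Solving the coupled first-order balances gives C_R(τ) = [k₁/(k₂−k₁)]·C_{A0}·(e^(−k₁τ) − e^(−k₂τ)).
e^(−k₁τ) = e^(−0.659×7.65) = e^(−5.041) = 0.006465; e^(−k₂τ) = e^(−1.071) = 0.3427.
C_R = 0.659×1.78/(0.140−0.659) × (0.006465−0.3427) = (-2.260)×(-0.3362) = 0.7599 mol·L⁻¹.
C_A = C_{A0}e^(−k₁τ) = 0.01151 mol·L⁻¹, so C_S = C_{A0}−C_A−C_R = 1.009 mol·L⁻¹; C_R/C_S = 0.753.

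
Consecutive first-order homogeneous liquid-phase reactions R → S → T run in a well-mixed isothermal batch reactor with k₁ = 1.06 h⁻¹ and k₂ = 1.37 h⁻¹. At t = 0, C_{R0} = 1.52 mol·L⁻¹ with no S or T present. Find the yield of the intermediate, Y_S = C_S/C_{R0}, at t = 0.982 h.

For first-order series with pure R initially, C_S(t) = k₁C_{R0}/(k₂−k₁)·(e^(−k₁t) − e^(−k₂t)).
e^(−k₁t) = e^(−1.06×0.982) = e^(−1.041) = 0.3531; e^(−k₂t) = e^(−1.345) = 0.2605.
C_S = 1.06×1.52/(1.37−1.06) × (0.3531−0.2605) = 5.197×0.09268 = 0.4817 mol·L⁻¹.
Y_S = C_S/C_{R0} = 0.4817/1.52 = 0.317.

0.317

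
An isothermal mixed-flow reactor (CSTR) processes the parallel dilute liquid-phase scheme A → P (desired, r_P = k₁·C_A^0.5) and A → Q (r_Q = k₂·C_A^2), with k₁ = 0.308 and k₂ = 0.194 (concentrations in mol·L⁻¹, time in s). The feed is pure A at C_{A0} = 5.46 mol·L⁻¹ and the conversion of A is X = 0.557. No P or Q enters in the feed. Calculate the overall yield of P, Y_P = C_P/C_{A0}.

0.165

Exit C_A = C_{A0}(1−X) = 5.46×0.443 = 2.419 mol·L⁻¹.
In a CSTR the entire volume is at exit conditions, so r_P = 0.308×2.419^0.5 = 0.4790 and r_Q = 0.194×2.419^2 = 1.135.
Fraction of consumed A going to P: r_P/(r_P+r_Q) = 0.2968.
C_P = 0.2968·C_{A0}·X = 0.2968×5.46×0.557 = 0.903 mol·L⁻¹; Y_P = C_P/C_{A0} = 0.165.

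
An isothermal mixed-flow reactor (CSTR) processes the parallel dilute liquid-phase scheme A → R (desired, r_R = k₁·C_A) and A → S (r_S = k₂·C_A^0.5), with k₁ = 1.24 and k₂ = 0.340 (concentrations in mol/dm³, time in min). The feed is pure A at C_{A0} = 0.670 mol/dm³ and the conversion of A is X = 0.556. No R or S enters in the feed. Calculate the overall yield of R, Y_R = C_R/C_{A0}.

0.370

Exit C_A = C_{A0}(1−X) = 0.670×0.444 = 0.2975 mol/dm³.
Rates in a CSTR are evaluated at the outlet concentration: r_R = 1.24×0.2975 = 0.3689, r_S = 0.340×0.2975^0.5 = 0.1854.
Fraction of consumed A going to R: r_R/(r_R+r_S) = 0.6655.
C_R = 0.6655·C_{A0}·X = 0.6655×0.670×0.556 = 0.248 mol/dm³; Y_R = C_R/C_{A0} = 0.370.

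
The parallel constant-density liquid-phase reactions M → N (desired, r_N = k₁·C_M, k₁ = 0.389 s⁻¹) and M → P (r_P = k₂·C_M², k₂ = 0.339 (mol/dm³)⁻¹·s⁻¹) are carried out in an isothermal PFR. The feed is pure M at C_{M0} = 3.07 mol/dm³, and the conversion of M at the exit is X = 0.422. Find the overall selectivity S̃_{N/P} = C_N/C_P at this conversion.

0.482

C_M = C_{M0}(1−X) = 1.774 mol/dm³.
Along a PFR/batch, dC_N/dC_M = −r_N/(r_N+r_P) = −k₁/(k₁+k₂·C_M).
Integrating from C_{M0} to C_M: C_N = (0.389/0.339)·ln[(0.389+0.339·3.07)/(0.389+0.339·1.77)] = 1.147·ln(1.430/0.9905) = 0.4211 mol/dm³.
C_P = (C_{M0}−C_M)−C_N = 0.8744 mol/dm³; S̃_{N/P} = 0.4211/0.8744 = 0.482.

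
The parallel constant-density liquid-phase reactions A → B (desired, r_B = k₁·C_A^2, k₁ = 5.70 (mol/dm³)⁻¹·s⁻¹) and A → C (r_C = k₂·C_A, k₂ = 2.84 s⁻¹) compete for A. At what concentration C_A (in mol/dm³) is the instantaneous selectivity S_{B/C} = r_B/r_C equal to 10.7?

5.33 mol/dm³

S_{B/C} = (k₁/k₂)·C_A ⇒ C_A = S·k₂/k₁.
= 10.7×2.84/5.70 = 5.33 mol/dm³.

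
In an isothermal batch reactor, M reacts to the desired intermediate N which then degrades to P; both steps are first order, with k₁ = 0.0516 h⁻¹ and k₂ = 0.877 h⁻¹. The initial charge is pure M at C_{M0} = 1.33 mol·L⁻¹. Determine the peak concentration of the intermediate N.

0.0656 mol·L⁻¹

Evaluating C_N at t_opt = ln(k₂/k₁)/(k₂−k₁) gives C_{N,max}/C_{M0} = (k₁/k₂)^[k₂/(k₂−k₁)].
= (0.0516/0.877)^(0.877/(0.877−0.0516)) = (0.05884)^(1.063) = 0.04929.
C_{N,max} = 0.04929×1.33 = 0.0656 mol·L⁻¹.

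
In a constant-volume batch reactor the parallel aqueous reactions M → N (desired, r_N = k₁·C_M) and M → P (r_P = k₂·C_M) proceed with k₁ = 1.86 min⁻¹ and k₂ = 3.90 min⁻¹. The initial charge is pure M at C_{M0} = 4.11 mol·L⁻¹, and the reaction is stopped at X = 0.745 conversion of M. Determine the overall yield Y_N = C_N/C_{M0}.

C_M = C_{M0}(1−X) = 1.048 mol·L⁻¹.
Both paths are first order in M, so the instantaneous fraction to N is constant: dC_N/d(−C_M) = k₁/(k₁+k₂) = 0.3229.
C_N = 0.3229·(C_{M0}−C_M) = 0.3229×3.062 = 0.989 mol·L⁻¹.
Y_N = C_N/C_{M0} = 0.9888/4.11 = 0.241.

0.241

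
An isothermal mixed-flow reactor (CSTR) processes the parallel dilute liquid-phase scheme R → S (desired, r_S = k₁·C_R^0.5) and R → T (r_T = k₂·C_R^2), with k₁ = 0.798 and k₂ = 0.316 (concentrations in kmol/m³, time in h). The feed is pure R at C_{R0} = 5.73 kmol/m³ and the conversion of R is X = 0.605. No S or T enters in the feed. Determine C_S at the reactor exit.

Exit C_R = C_{R0}(1−X) = 5.73×0.395 = 2.263 kmol/m³.
In a CSTR the entire volume is at exit conditions, so r_S = 0.798×2.263^0.5 = 1.201 and r_T = 0.316×2.263^2 = 1.619.
Fraction of consumed R going to S: r_S/(r_S+r_T) = 0.4258.
C_S = 0.4258·C_{R0}·X = 0.4258×5.73×0.605 = 1.48 kmol/m³.

1.48 kmol/m³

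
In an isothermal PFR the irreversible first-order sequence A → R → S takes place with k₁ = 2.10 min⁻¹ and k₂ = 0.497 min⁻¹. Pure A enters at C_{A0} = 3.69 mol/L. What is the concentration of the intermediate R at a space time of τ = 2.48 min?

1.38 mol/L

For first-order series with pure A initially, C_R(τ) = k₁C_{A0}/(k₂−k₁)·(e^(−k₁τ) − e^(−k₂τ)).
e^(−k₁τ) = e^(−2.10×2.48) = e^(−5.208) = 0.005473; e^(−k₂τ) = e^(−1.233) = 0.2915.
C_R = 2.10×3.69/(0.497−2.10) × (0.005473−0.2915) = (-4.834)×(-0.2861) = 1.383 mol/L.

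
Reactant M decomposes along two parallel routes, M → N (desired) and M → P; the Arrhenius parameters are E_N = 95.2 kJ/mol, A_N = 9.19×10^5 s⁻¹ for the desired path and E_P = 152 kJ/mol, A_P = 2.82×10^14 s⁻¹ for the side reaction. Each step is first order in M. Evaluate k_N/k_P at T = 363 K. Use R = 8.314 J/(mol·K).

0.486

Since both paths have the same order in M, the concentration cancels and S_{N/P} = k_N/k_P = (A_N/A_P)·exp[(E_P−E_N)/(RT)].
(E_P−E_N)/(RT) = (152−95.2)×10³/(8.314×363) = 56800/3018 = 18.82.
k_N/k_P = (9.19×10^5/2.82×10^14)·exp(18.82) = 3.259×10^-9 × 1.492×10^8 = 0.486.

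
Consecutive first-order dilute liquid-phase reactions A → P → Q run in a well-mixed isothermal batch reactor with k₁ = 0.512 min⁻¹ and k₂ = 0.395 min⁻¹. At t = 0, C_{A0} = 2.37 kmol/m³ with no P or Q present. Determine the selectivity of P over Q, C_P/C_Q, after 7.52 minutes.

The intermediate concentration in a first-order A→B→C sequence is C_P = k₁C_{A0}(e^(−k₁t) − e^(−k₂t))/(k₂−k₁).
e^(−k₁t) = e^(−0.512×7.52) = e^(−3.850) = 0.02127; e^(−k₂t) = e^(−2.970) = 0.05128.
C_P = 0.512×2.37/(0.395−0.512) × (0.02127−0.05128) = (-10.37)×(-0.03001) = 0.3112 kmol/m³.
C_A = C_{A0}e^(−k₁t) = 0.05042 kmol/m³, so C_Q = C_{A0}−C_A−C_P = 2.008 kmol/m³; C_P/C_Q = 0.155.

0.155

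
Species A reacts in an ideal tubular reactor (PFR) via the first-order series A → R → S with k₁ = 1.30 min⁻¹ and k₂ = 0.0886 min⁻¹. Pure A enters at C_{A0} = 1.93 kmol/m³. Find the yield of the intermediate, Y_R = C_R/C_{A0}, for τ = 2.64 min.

For first-order series with pure A initially, C_R(τ) = k₁C_{A0}/(k₂−k₁)·(e^(−k₁τ) − e^(−k₂τ)).
e^(−k₁τ) = e^(−1.30×2.64) = e^(−3.432) = 0.03232; e^(−k₂τ) = e^(−0.2339) = 0.7914.
C_R = 1.30×1.93/(0.0886−1.30) × (0.03232−0.7914) = (-2.071)×(-0.7591) = 1.572 kmol/m³.
Y_R = C_R/C_{A0} = 1.572/1.93 = 0.815.

0.815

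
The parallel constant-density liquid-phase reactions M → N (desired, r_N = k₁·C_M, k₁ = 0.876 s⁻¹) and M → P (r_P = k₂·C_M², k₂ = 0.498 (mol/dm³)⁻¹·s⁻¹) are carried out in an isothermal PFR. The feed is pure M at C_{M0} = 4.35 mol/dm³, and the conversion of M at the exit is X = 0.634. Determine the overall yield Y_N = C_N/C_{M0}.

C_M = C_{M0}(1−X) = 1.592 mol/dm³.
Along a PFR/batch, dC_N/dC_M = −r_N/(r_N+r_P) = −k₁/(k₁+k₂·C_M).
Integrating from C_{M0} to C_M: C_N = (0.876/0.498)·ln[(0.876+0.498·4.35)/(0.876+0.498·1.59)] = 1.759·ln(3.042/1.669) = 1.056 mol/dm³.
Y_N = C_N/C_{M0} = 1.056/4.35 = 0.243.

0.243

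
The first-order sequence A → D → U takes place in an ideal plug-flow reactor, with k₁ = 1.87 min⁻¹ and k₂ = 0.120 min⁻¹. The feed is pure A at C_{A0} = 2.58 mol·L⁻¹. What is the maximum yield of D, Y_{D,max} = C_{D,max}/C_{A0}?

At the optimum, C_{D,max}/C_{A0} = (k₁/k₂)^[k₂/(k₂−k₁)].
= (1.87/0.120)^(0.120/(0.120−1.87)) = (15.58)^(-0.06857) = 0.8284.

0.828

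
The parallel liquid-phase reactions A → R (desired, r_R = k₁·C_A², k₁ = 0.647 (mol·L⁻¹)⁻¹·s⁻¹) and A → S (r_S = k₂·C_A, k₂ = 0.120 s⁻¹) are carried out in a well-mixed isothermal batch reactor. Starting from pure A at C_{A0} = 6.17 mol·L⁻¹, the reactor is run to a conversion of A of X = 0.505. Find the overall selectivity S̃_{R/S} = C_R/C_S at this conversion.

C_A = C_{A0}(1−X) = 3.054 mol·L⁻¹.
Along a PFR/batch, dC_S/dC_A = −r_S/(r_R+r_S) = −k₂/(k₂+k₁·C_A).
Integrating from C_{A0} to C_A: C_S = (0.120/0.647)·ln[(0.120+0.647·6.17)/(0.120+0.647·3.05)] = 0.1855·ln(4.112/2.096) = 0.1250 mol·L⁻¹.
Then C_R = (C_{A0}−C_A) − C_S = 3.116 − 0.1250 = 2.991 mol·L⁻¹.
S̃_{R/S} = C_R/C_S = 2.991/0.1250 = 23.9.

23.9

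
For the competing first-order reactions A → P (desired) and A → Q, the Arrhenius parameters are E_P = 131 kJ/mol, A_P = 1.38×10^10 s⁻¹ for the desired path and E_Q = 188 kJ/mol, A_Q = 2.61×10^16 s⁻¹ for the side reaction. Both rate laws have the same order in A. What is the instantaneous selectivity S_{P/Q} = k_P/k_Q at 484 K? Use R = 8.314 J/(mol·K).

0.750

Since both paths have the same order in A, the concentration cancels and S_{P/Q} = k_P/k_Q = (A_P/A_Q)·exp[(E_Q−E_P)/(RT)].
(E_Q−E_P)/(RT) = (188−131)×10³/(8.314×484) = 57000/4024 = 14.17.
k_P/k_Q = (1.38×10^10/2.61×10^16)·exp(14.17) = 5.287×10^-7 × 1.418×10^6 = 0.750.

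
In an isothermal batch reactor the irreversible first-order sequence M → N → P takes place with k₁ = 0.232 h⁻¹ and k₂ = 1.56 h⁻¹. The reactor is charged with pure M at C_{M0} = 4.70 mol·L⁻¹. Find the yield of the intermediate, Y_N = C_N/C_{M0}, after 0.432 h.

0.0690

Solving the coupled first-order balances gives C_N(t) = [k₁/(k₂−k₁)]·C_{M0}·(e^(−k₁t) − e^(−k₂t)).
e^(−k₁t) = e^(−0.232×0.432) = e^(−0.1002) = 0.9046; e^(−k₂t) = e^(−0.6739) = 0.5097.
C_N = 0.232×4.70/(1.56−0.232) × (0.9046−0.5097) = 0.8211×0.3949 = 0.3243 mol·L⁻¹.
Y_N = C_N/C_{M0} = 0.3243/4.70 = 0.0690.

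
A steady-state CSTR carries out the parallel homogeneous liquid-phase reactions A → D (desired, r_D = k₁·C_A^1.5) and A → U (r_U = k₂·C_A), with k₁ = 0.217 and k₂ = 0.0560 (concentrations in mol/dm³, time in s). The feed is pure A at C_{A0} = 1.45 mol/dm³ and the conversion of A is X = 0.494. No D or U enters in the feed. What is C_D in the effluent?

Exit C_A = C_{A0}(1−X) = 1.45×0.506 = 0.7337 mol/dm³.
Rates in a CSTR are evaluated at the outlet concentration: r_D = 0.217×0.7337^1.5 = 0.1364, r_U = 0.0560×0.7337 = 0.04109.
Fraction of consumed A going to D: r_D/(r_D+r_U) = 0.7685.
C_D = 0.7685·C_{A0}·X = 0.7685×1.45×0.494 = 0.550 mol/dm³.

0.550 mol/dm³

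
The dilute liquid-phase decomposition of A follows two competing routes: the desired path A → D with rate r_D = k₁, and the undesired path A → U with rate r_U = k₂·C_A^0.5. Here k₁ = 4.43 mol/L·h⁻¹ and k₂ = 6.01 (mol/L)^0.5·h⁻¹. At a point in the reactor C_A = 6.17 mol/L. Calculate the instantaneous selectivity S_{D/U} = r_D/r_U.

S_{D/U} = r_D/r_U = (k₁)/(k₂·C_A^0.5) = (k₁/k₂)·C_A^-0.5.
= (4.43) / (6.01×6.170^0.5) = 4.430/14.93 = 0.297.
The undesired path is higher order in A, so low C_A (CSTR or dilute feed) favours D.

0.297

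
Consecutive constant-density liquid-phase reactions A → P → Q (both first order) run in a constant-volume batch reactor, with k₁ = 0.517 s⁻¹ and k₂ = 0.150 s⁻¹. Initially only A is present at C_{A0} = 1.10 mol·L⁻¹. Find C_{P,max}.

0.663 mol·L⁻¹

At the optimum, C_{P,max}/C_{A0} = (k₁/k₂)^[k₂/(k₂−k₁)].
= (0.517/0.150)^(0.150/(0.150−0.517)) = (3.447)^(-0.4087) = 0.6031.
C_{P,max} = 0.6031×1.10 = 0.663 mol·L⁻¹.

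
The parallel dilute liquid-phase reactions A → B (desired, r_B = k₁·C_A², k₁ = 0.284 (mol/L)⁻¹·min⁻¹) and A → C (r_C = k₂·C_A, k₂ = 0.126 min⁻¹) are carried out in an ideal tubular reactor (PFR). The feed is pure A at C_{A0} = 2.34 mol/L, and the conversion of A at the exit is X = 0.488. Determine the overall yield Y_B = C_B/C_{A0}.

0.388

C_A = C_{A0}(1−X) = 1.198 mol/L.
Along a PFR/batch, dC_C/dC_A = −r_C/(r_B+r_C) = −k₂/(k₂+k₁·C_A).
Integrating from C_{A0} to C_A: C_C = (0.126/0.284)·ln[(0.126+0.284·2.34)/(0.126+0.284·1.20)] = 0.4437·ln(0.7906/0.4663) = 0.2343 mol/L.
Then C_B = (C_{A0}−C_A) − C_C = 1.142 − 0.2343 = 0.9077 mol/L.
Y_B = C_B/C_{A0} = 0.9077/2.34 = 0.388.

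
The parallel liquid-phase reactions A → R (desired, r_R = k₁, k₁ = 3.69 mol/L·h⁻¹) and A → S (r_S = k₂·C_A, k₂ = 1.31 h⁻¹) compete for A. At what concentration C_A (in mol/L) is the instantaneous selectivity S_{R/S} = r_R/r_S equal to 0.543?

S_{R/S} = (k₁/k₂)·C_A⁻¹ ⇒ C_A = (S·k₂/k₁)^(-1).
= (0.543×1.31/3.69)^(-1) = (0.1928)^(-1) = 5.19 mol/L.

5.19 mol/L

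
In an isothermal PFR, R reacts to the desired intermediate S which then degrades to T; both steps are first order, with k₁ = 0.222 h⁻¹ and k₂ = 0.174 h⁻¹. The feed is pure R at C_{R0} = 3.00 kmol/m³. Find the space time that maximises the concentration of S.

5.08 h

Setting dC_S/dτ = 0 gives τ_opt = ln(k₂/k₁)/(k₂−k₁).
= ln(0.174/0.222)/(0.174−0.222) = ln(0.7838)/-0.04800 = -0.2436/-0.04800 = 5.08 h.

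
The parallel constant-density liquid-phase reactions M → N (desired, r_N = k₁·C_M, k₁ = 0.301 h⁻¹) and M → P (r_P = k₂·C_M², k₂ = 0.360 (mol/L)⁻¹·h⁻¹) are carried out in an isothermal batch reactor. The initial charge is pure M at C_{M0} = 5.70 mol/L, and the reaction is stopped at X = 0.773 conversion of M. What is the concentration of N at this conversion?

C_M = C_{M0}(1−X) = 1.294 mol/L.
Along a PFR/batch, dC_N/dC_M = −r_N/(r_N+r_P) = −k₁/(k₁+k₂·C_M).
Integrating from C_{M0} to C_M: C_N = (0.301/0.360)·ln[(0.301+0.360·5.70)/(0.301+0.360·1.29)] = 0.8361·ln(2.353/0.7668) = 0.9375 mol/L.

0.937 mol/L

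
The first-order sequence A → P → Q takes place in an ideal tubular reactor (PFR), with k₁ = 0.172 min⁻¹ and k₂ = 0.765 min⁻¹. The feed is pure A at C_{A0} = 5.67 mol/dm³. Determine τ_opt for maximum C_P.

2.52 min

The intermediate peaks when r₁ = r₂, i.e. k₁e^(−k₁τ) = k₂e^(−k₂τ), giving τ_opt = ln(k₂/k₁)/(k₂−k₁).
= ln(0.765/0.172)/(0.765−0.172) = ln(4.448)/0.5930 = 1.492/0.5930 = 2.52 min.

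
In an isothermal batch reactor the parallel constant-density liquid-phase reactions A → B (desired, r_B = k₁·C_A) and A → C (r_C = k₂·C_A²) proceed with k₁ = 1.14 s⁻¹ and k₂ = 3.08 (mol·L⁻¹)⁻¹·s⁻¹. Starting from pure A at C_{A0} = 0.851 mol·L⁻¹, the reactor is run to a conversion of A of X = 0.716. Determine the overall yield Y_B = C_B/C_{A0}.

C_A = C_{A0}(1−X) = 0.2417 mol·L⁻¹.
Along a PFR/batch, dC_B/dC_A = −r_B/(r_B+r_C) = −k₁/(k₁+k₂·C_A).
Integrating from C_{A0} to C_A: C_B = (1.14/3.08)·ln[(1.14+3.08·0.851)/(1.14+3.08·0.242)] = 0.3701·ln(3.761/1.884) = 0.2558 mol·L⁻¹.
Y_B = C_B/C_{A0} = 0.2558/0.851 = 0.301.

0.301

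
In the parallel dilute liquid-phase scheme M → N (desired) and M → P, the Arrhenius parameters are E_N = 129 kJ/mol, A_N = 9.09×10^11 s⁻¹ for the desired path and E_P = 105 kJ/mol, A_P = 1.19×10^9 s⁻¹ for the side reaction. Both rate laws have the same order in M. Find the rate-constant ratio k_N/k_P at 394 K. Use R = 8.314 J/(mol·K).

k_N/k_P = (A_N/A_P)·exp[−(E_N−E_P)/(RT)] = (A_N/A_P)·exp[(E_P−E_N)/(RT)].
(E_P−E_N)/(RT) = (105−129)×10³/(8.314×394) = -24000/3276 = -7.327.
k_N/k_P = (9.09×10^11/1.19×10^9)·exp(-7.327) = 763.9 × 6.578×10^-4 = 0.502.

0.502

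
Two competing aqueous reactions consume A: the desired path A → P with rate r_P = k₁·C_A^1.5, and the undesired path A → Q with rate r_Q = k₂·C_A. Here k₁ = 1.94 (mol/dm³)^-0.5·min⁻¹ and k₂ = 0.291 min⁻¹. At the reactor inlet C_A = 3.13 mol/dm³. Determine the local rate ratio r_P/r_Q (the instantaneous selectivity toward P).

S_{P/Q} = r_P/r_Q = (k₁·C_A^1.5)/(k₂·C_A) = (k₁/k₂)·C_A^0.5.
= (1.94×3.130^1.5) / (0.291×3.130) = 10.74/0.9108 = 11.8.

11.8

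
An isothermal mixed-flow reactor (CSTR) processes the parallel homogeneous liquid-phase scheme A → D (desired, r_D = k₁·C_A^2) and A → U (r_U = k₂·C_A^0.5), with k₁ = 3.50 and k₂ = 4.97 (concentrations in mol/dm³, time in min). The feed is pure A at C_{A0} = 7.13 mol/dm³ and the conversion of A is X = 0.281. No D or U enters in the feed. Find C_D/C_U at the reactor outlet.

Exit C_A = C_{A0}(1−X) = 7.13×0.719 = 5.126 mol/dm³.
A CSTR operates uniformly at the exit composition, giving r_D = 91.98 and r_U = 11.25 (each k·C_A^n at C_A = 5.126).
Overall selectivity = C_D/C_U = r_Dτ/(r_Uτ) = r_D/r_U = 8.17.

8.17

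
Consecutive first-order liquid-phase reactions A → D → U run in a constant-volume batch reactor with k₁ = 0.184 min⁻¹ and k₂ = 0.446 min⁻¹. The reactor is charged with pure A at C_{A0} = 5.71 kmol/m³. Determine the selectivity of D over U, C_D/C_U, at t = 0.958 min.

4.23

For first-order series with pure A initially, C_D(t) = k₁C_{A0}/(k₂−k₁)·(e^(−k₁t) − e^(−k₂t)).
e^(−k₁t) = e^(−0.184×0.958) = e^(−0.1763) = 0.8384; e^(−k₂t) = e^(−0.4273) = 0.6523.
C_D = 0.184×5.71/(0.446−0.184) × (0.8384−0.6523) = 4.010×0.1861 = 0.7463 kmol/m³.
C_A = C_{A0}e^(−k₁t) = 4.787 kmol/m³, so C_U = C_{A0}−C_A−C_D = 0.1765 kmol/m³; C_D/C_U = 4.23.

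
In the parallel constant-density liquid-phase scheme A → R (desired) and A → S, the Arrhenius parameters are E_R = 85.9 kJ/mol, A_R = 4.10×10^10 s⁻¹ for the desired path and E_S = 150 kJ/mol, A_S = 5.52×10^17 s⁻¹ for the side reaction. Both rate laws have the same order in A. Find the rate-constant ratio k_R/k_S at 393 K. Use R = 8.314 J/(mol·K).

k_R/k_S = (A_R/A_S)·exp[−(E_R−E_S)/(RT)] = (A_R/A_S)·exp[(E_S−E_R)/(RT)].
(E_S−E_R)/(RT) = (150−85.9)×10³/(8.314×393) = 64100/3267 = 19.62.
k_R/k_S = (4.10×10^10/5.52×10^17)·exp(19.62) = 7.428×10^-8 × 3.311×10^8 = 24.6.
Since E_R < E_S, lowering the temperature improves selectivity toward R.

24.6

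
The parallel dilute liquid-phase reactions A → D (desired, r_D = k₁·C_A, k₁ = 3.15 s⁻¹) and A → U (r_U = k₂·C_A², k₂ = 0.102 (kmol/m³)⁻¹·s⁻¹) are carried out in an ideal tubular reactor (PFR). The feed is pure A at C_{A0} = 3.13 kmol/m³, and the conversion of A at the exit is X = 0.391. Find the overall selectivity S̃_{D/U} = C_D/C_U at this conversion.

12.3

C_A = C_{A0}(1−X) = 1.906 kmol/m³.
Along a PFR/batch, dC_D/dC_A = −r_D/(r_D+r_U) = −k₁/(k₁+k₂·C_A).
Integrating from C_{A0} to C_A: C_D = (3.15/0.102)·ln[(3.15+0.102·3.13)/(3.15+0.102·1.91)] = 30.88·ln(3.469/3.344) = 1.132 kmol/m³.
C_U = (C_{A0}−C_A)−C_D = 0.09214 kmol/m³; S̃_{D/U} = 1.132/0.09214 = 12.3.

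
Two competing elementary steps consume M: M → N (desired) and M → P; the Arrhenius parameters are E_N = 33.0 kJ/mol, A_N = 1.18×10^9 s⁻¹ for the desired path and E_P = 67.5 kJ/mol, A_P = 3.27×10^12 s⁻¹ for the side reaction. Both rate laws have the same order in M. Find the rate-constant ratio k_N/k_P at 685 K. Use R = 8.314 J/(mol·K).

Since both paths have the same order in M, the concentration cancels and S_{N/P} = k_N/k_P = (A_N/A_P)·exp[(E_P−E_N)/(RT)].
(E_P−E_N)/(RT) = (67.5−33.0)×10³/(8.314×685) = 34500/5695 = 6.058.
k_N/k_P = (1.18×10^9/3.27×10^12)·exp(6.058) = 3.609×10^-4 × 427.5 = 0.154.

0.154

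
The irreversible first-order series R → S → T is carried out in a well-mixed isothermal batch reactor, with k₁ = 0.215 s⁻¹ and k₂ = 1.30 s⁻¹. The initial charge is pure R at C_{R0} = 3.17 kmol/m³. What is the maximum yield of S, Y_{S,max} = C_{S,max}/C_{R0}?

For a first-order series the maximum intermediate yield is C_{S,max}/C_{R0} = (k₁/k₂)^[k₂/(k₂−k₁)].
= (0.215/1.30)^(1.30/(1.30−0.215)) = (0.1654)^(1.198) = 0.1158.

0.116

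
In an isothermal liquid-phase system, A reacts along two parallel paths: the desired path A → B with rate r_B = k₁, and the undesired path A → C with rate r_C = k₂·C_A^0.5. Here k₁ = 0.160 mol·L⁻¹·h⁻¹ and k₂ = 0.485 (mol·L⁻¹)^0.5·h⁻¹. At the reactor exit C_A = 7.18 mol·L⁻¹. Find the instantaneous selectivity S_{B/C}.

0.123

S_{B/C} = r_B/r_C = (k₁)/(k₂·C_A^0.5) = (k₁/k₂)·C_A^-0.5.
= (0.160) / (0.485×7.180^0.5) = 0.1600/1.300 = 0.123.
The undesired path is higher order in A, so low C_A (CSTR or dilute feed) favours B.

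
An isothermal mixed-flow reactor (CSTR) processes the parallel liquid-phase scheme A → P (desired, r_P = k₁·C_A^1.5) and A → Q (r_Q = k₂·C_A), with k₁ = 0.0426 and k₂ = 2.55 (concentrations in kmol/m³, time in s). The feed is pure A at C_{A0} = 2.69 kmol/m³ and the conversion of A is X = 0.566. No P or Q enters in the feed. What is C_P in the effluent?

0.0270 kmol/m³

Exit C_A = C_{A0}(1−X) = 2.69×0.434 = 1.167 kmol/m³.
A CSTR operates uniformly at the exit composition, giving r_P = 0.05374 and r_Q = 2.977 (each k·C_A^n at C_A = 1.167).
Fraction of consumed A going to P: r_P/(r_P+r_Q) = 0.01773.
C_P = 0.01773·C_{A0}·X = 0.01773×2.69×0.566 = 0.0270 kmol/m³.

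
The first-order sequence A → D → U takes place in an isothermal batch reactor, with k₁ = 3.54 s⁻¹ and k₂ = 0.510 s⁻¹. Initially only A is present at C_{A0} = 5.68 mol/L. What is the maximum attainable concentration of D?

For a first-order series the maximum intermediate yield is C_{D,max}/C_{A0} = (k₁/k₂)^[k₂/(k₂−k₁)].
= (3.54/0.510)^(0.510/(0.510−3.54)) = (6.941)^(-0.1683) = 0.7217.
C_{D,max} = 0.7217×5.68 = 4.10 mol/L.

4.10 mol/L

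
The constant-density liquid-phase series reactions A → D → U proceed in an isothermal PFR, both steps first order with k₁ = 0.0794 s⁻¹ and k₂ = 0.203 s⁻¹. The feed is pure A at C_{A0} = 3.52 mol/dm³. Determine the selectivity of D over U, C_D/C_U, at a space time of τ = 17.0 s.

0.246

Solving the coupled first-order balances gives C_D(τ) = [k₁/(k₂−k₁)]·C_{A0}·(e^(−k₁τ) − e^(−k₂τ)).
e^(−k₁τ) = e^(−0.0794×17.0) = e^(−1.350) = 0.2593; e^(−k₂τ) = e^(−3.451) = 0.03171.
C_D = 0.0794×3.52/(0.203−0.0794) × (0.2593−0.03171) = 2.261×0.2276 = 0.5146 mol/dm³.
C_A = C_{A0}e^(−k₁τ) = 0.9127 mol/dm³, so C_U = C_{A0}−C_A−C_D = 2.093 mol/dm³; C_D/C_U = 0.246.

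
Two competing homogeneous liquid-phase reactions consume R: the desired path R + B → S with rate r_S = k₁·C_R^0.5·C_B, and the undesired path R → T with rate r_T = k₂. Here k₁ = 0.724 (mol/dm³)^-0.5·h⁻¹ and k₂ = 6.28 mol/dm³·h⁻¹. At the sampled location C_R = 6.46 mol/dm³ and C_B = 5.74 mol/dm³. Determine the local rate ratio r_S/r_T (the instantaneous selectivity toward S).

S_{S/T} = r_S/r_T = (k₁·C_R^0.5·C_B)/(k₂) = (k₁/k₂)·C_R^0.5·C_B.
= (0.724×6.460^0.5×5.740) / (6.28) = 10.56/6.280 = 1.68.

1.68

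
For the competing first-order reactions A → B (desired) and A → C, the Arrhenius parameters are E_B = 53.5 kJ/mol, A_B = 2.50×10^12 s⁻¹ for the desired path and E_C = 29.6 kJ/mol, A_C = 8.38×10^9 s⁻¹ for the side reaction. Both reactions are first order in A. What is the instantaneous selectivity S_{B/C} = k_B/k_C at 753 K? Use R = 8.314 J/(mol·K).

6.56

k_B/k_C = (A_B/A_C)·exp[−(E_B−E_C)/(RT)] = (A_B/A_C)·exp[(E_C−E_B)/(RT)].
(E_C−E_B)/(RT) = (29.6−53.5)×10³/(8.314×753) = -23900/6260 = -3.818.
k_B/k_C = (2.50×10^12/8.38×10^9)·exp(-3.818) = 298.3 × 0.02198 = 6.56.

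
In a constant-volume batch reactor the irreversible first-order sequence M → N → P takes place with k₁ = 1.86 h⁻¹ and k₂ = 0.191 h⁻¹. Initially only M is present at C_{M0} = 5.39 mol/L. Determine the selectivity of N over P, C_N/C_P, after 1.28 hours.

5.58

Solving the coupled first-order balances gives C_N(t) = [k₁/(k₂−k₁)]·C_{M0}·(e^(−k₁t) − e^(−k₂t)).
e^(−k₁t) = e^(−1.86×1.28) = e^(−2.381) = 0.09248; e^(−k₂t) = e^(−0.2445) = 0.7831.
C_N = 1.86×5.39/(0.191−1.86) × (0.09248−0.7831) = (-6.007)×(-0.6906) = 4.149 mol/L.
C_M = C_{M0}e^(−k₁t) = 0.4984 mol/L, so C_P = C_{M0}−C_M−C_N = 0.7430 mol/L; C_N/C_P = 5.58.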